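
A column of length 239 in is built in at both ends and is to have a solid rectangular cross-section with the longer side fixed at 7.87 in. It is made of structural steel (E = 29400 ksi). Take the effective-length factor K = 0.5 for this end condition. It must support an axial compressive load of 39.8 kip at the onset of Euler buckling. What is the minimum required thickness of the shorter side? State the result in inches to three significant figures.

L_e = K·L = 0.5 × 239 = 119.5 in
Required I = P_cr·L_e²/(π²E) = 3.980×10^4 × 119.5² / (π² × 2.94×10^7) = 1.959 in⁴
Rectangle, weak axis: I_min = h·b³/12 with h = 7.87 in fixed  ⇒  b = (12I/h)^(1/3) = 1.44 in

b ≈ 1.44 in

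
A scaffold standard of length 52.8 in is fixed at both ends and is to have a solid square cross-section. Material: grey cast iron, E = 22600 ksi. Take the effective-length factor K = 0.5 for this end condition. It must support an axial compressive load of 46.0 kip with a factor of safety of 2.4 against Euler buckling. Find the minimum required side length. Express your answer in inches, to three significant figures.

Required P_cr = n·P = 2.4 × 46.0 = 110.4 kip
L_e = K·L = 0.5 × 52.8 = 26.40 in
Required I = P_cr·L_e²/(π²E) = 1.104×10^5 × 26.40² / (π² × 2.26×10^7) = 0.3450 in⁴
Solid square: I = a⁴/12  ⇒  a = (12I)^(1/4) = (12×0.3450)^(1/4) = 1.43 in

a ≈ 1.43 in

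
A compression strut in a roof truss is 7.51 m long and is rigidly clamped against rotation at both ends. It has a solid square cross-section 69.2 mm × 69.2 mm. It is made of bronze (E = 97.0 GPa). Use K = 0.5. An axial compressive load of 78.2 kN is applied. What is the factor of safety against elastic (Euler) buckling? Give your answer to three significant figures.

I = a⁴/12 = 69.2⁴/12 = 1.911×10^6 mm⁴
I = 1.911×10^6 mm⁴ = 1.911×10^-6 m⁴
Effective length L_e = K·L = 0.5 × 7.51 = 3.755 m
P_cr = π²EI / L_e² = π² × 97.0×10⁹ × 1.911×10^-6 / 3.755² = 1.297×10^5 N
Factor of safety n = P_cr / P = 129.75 / 78.2 = 1.66

n ≈ 1.66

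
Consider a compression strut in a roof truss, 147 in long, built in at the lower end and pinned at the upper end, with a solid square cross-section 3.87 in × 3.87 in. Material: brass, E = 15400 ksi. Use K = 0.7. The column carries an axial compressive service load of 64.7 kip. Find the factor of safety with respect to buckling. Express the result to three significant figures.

n ≈ 4.15

I = a⁴/12 = 3.87⁴/12 = 18.69 in⁴
Effective length L_e = K·L = 0.7 × 147 = 102.9 in
P_cr = π²EI / L_e² = π² × 15400×10³ × 18.69 / 102.9² = 2.683×10^5 lb
Factor of safety n = P_cr / P = 268.32 / 64.7 = 4.15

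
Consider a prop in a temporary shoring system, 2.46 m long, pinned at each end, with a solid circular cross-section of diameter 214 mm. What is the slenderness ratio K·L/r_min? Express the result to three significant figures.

λ ≈ 46.0

For a solid circle r = d/4 = 214/4 = 53.50 mm
L_e = K·L = 1 × 2.46 m = 2.460 m = 2460.0 mm
λ = L_e / r_min = 2460.0 / 53.50 = 46.0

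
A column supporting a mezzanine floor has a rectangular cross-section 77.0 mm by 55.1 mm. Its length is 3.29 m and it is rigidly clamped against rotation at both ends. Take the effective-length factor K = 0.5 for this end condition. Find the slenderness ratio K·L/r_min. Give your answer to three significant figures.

λ ≈ 103

Buckling occurs about the weak axis: I_min = h·b³/12 with b = 55.1 mm (the shorter side).
I_min = 77.0×55.1³/12 = 1.073×10^6 mm⁴
A = 4.243×10^3 mm²;  r_min = √(I/A) = √(1.073×10^6/4.243×10^3) = 15.91 mm
L_e = K·L = 0.5 × 3.29 m = 1.645 m = 1645.0 mm
λ = L_e / r_min = 1645.0 / 15.91 = 103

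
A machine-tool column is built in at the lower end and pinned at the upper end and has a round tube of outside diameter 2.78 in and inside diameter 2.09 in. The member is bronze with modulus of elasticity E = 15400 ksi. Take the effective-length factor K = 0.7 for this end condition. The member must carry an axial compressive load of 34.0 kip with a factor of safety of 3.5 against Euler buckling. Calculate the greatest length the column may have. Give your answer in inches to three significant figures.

d_o = 2.78 in, d_i = 2.09 in
I = π(d_o⁴ − d_i⁴)/64 = π(2.78⁴ − 2.090⁴)/64 = 1.995 in⁴
Required critical load P_cr = n·P = 3.5 × 34.0 = 119.0 kip = 1.190×10^5 lb
From P_cr = π²EI/(K·L)²:  L = (1/K)·√(π²EI/P_cr) = (1/0.7)·√(π²×1.54×10^7×1.995/1.190×10^5)
L = 72.1 in

L_max ≈ 72.1 in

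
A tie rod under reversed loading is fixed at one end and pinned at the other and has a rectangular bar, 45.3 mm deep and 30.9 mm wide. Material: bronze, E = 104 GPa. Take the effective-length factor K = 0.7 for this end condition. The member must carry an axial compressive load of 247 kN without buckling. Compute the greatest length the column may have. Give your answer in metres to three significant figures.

L_max ≈ 0.972 m

Buckling occurs about the weak axis: I_min = h·b³/12 with b = 30.9 mm (the shorter side).
I_min = 45.3×30.9³/12 = 1.114×10^5 mm⁴
I = 1.114×10^-7 m⁴
At the buckling limit P_cr = P = 2.470×10^5 N
From P_cr = π²EI/(K·L)²:  L = (1/K)·√(π²EI/P_cr) = (1/0.7)·√(π²×1.04×10^11×1.114×10^-7/2.470×10^5)
L = 0.972 m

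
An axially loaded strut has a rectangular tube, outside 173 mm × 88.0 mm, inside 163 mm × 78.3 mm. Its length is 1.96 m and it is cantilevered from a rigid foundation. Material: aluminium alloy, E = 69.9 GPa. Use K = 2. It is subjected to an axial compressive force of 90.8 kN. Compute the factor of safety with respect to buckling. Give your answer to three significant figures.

Weak-axis I_min = (h_o·b_o³ − h_i·b_i³)/12 with b_o = 88.0, b_i = 78.30 mm (shorter outer/inner sides).
I_min = (173×88.0³ − 163.0×78.30³)/12 = 3.304×10^6 mm⁴
I = 3.304×10^6 mm⁴ = 3.304×10^-6 m⁴
Effective length L_e = K·L = 2 × 1.96 = 3.920 m
P_cr = π²EI / L_e² = π² × 69.9×10⁹ × 3.304×10^-6 / 3.920² = 1.483×10^5 N
Factor of safety n = P_cr / P = 148.33 / 90.8 = 1.63

n ≈ 1.63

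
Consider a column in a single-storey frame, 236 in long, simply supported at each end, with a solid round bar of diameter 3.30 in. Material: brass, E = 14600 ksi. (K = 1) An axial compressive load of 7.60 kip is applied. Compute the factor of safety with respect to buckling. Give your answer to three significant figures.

n ≈ 1.98

I = πd⁴/64 = π×3.30⁴/64 = 5.821 in⁴
Effective length L_e = K·L = 1 × 236 = 236.0 in
P_cr = π²EI / L_e² = π² × 14600×10³ × 5.821 / 236.0² = 1.506×10^4 lb
Factor of safety n = P_cr / P = 15.061 / 7.60 = 1.98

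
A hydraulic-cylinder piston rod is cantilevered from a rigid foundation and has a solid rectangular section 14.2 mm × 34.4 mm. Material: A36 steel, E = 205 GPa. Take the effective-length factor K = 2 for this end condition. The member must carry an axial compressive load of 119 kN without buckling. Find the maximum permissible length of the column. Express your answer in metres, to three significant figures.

L_max ≈ 0.187 m

Buckling occurs about the weak axis: I_min = h·b³/12 with b = 14.2 mm (the shorter side).
I_min = 34.4×14.2³/12 = 8.208×10^3 mm⁴
I = 8.208×10^-9 m⁴
At the buckling limit P_cr = P = 1.190×10^5 N
From P_cr = π²EI/(K·L)²:  L = (1/K)·√(π²EI/P_cr) = (1/2)·√(π²×2.05×10^11×8.208×10^-9/1.190×10^5)
L = 0.187 m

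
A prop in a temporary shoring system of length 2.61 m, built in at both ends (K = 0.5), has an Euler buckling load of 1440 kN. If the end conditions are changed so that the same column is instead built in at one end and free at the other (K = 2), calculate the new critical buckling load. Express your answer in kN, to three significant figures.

P_cr ≈ 90.0 kN

P_cr ∝ 1/K², so P_cr,new = P_cr,old × (K_old/K_new)² = 1440 × (0.5/2)²
= 1440 × 0.06250 = 90.0 kN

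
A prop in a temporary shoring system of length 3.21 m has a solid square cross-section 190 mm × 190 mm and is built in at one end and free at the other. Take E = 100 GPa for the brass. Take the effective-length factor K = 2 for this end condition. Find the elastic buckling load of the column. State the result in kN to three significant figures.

P_cr ≈ 2600 kN

I = a⁴/12 = 190⁴/12 = 1.086×10^8 mm⁴
I = 1.086×10^8 mm⁴ = 1.086×10^-4 m⁴
Effective length L_e = K·L = 2 × 3.21 = 6.420 m
P_cr = π²EI / L_e² = π² × 100×10⁹ × 1.086×10^-4 / 6.420² = 2.601×10^6 N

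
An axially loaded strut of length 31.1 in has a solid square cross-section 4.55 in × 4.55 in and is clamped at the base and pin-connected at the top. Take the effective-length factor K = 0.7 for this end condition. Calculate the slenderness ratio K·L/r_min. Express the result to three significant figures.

For a square r = a/√12 = 4.55/√12 = 1.313 in
L_e = K·L = 0.7 × 31.1 = 21.77 in
λ = L_e / r_min = 21.770 / 1.313 = 16.6

λ ≈ 16.6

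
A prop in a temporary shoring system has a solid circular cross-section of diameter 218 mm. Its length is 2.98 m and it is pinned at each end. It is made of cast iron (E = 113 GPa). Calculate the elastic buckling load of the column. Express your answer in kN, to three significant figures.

I = πd⁴/64 = π×218⁴/64 = 1.109×10^8 mm⁴
I = 1.109×10^8 mm⁴ = 1.109×10^-4 m⁴
Effective length L_e = K·L = 1 × 2.98 = 2.980 m
P_cr = π²EI / L_e² = π² × 113×10⁹ × 1.109×10^-4 / 2.980² = 1.392×10^7 N

P_cr ≈ 13900 kN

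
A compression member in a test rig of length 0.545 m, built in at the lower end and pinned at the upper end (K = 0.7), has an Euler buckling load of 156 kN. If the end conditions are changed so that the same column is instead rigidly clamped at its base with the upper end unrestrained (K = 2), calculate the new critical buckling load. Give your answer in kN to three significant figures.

P_cr ≈ 19.1 kN

P_cr ∝ 1/K², so P_cr,new = P_cr,old × (K_old/K_new)² = 156 × (0.7/2)²
= 156 × 0.1225 = 19.1 kN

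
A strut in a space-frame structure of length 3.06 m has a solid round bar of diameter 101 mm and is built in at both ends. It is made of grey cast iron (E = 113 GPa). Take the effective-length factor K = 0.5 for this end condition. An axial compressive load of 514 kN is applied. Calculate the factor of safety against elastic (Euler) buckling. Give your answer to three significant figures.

I = πd⁴/64 = π×101⁴/64 = 5.108×10^6 mm⁴
I = 5.108×10^6 mm⁴ = 5.108×10^-6 m⁴
Effective length L_e = K·L = 0.5 × 3.06 = 1.530 m
P_cr = π²EI / L_e² = π² × 113×10⁹ × 5.108×10^-6 / 1.530² = 2.434×10^6 N
Factor of safety n = P_cr / P = 2433.6 / 514 = 4.73

n ≈ 4.73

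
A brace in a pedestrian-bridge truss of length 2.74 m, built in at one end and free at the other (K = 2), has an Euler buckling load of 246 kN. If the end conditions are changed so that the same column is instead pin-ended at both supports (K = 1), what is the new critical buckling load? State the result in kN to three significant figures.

P_cr ∝ 1/K², so P_cr,new = P_cr,old × (K_old/K_new)² = 246 × (2/1)²
= 246 × 4.000 = 984 kN

P_cr ≈ 984 kN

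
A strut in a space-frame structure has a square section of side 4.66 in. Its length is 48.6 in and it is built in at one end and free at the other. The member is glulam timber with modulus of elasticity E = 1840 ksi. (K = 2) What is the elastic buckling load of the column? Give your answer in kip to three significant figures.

I = a⁴/12 = 4.66⁴/12 = 39.30 in⁴
Effective length L_e = K·L = 2 × 48.6 = 97.20 in
P_cr = π²EI / L_e² = π² × 1840×10³ × 39.30 / 97.20² = 7.553×10^4 lb

P_cr ≈ 75.5 kip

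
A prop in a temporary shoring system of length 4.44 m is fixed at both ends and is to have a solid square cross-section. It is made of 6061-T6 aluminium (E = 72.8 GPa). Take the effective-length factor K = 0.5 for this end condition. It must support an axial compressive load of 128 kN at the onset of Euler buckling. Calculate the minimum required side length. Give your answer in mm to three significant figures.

L_e = K·L = 0.5 × 4.44 = 2.220 m
Required I = P_cr·L_e²/(π²E) = 1.280×10^5 × 2.220² / (π² × 7.28×10^10) = 8.780×10^-7 m⁴
I_req = 8.780×10^5 mm⁴
Solid square: I = a⁴/12  ⇒  a = (12I)^(1/4) = (12×8.780×10^5)^(1/4) = 57.0 mm

a ≈ 57.0 mm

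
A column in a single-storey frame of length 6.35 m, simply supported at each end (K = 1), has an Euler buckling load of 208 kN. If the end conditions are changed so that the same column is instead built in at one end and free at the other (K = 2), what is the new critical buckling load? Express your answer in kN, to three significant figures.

P_cr ≈ 52.0 kN

P_cr ∝ 1/K², so P_cr,new = P_cr,old × (K_old/K_new)² = 208 × (1/2)²
= 208 × 0.2500 = 52.0 kN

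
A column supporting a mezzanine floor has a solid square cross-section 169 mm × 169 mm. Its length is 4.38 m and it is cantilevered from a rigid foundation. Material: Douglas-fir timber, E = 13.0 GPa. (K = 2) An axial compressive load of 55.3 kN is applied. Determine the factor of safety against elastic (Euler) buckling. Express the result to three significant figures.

n ≈ 2.06

I = a⁴/12 = 169⁴/12 = 6.798×10^7 mm⁴
I = 6.798×10^7 mm⁴ = 6.798×10^-5 m⁴
Effective length L_e = K·L = 2 × 4.38 = 8.760 m
P_cr = π²EI / L_e² = π² × 13.0×10⁹ × 6.798×10^-5 / 8.760² = 1.137×10^5 N
Factor of safety n = P_cr / P = 113.66 / 55.3 = 2.06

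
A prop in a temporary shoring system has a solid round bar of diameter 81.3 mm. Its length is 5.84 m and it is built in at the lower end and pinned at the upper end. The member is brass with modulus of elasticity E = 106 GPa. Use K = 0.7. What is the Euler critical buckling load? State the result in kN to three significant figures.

P_cr ≈ 134 kN

I = πd⁴/64 = π×81.3⁴/64 = 2.145×10^6 mm⁴
I = 2.145×10^6 mm⁴ = 2.145×10^-6 m⁴
Effective length L_e = K·L = 0.7 × 5.84 = 4.088 m
P_cr = π²EI / L_e² = π² × 106×10⁹ × 2.145×10^-6 / 4.088² = 1.343×10^5 N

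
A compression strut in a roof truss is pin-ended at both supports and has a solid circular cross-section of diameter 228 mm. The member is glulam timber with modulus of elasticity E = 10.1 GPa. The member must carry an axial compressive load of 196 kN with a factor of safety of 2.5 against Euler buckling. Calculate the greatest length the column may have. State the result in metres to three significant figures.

L_max ≈ 5.19 m

I = πd⁴/64 = π×228⁴/64 = 1.327×10^8 mm⁴
I = 1.327×10^-4 m⁴
Required critical load P_cr = n·P = 2.5 × 196 = 490.0 kN = 4.900×10^5 N
From P_cr = π²EI/(K·L)²:  L = (1/K)·√(π²EI/P_cr) = (1/1)·√(π²×1.01×10^10×1.327×10^-4/4.900×10^5)
L = 5.19 m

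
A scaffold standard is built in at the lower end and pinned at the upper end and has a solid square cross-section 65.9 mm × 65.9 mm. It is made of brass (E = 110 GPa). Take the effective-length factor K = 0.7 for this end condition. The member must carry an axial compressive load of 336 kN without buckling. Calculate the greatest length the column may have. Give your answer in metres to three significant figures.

L_max ≈ 3.22 m

I = a⁴/12 = 65.9⁴/12 = 1.572×10^6 mm⁴
I = 1.572×10^-6 m⁴
At the buckling limit P_cr = P = 3.360×10^5 N
From P_cr = π²EI/(K·L)²:  L = (1/K)·√(π²EI/P_cr) = (1/0.7)·√(π²×1.10×10^11×1.572×10^-6/3.360×10^5)
L = 3.22 m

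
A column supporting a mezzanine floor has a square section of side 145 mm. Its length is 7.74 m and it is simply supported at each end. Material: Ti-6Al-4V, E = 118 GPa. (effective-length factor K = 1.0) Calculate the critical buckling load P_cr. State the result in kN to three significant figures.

I = a⁴/12 = 145⁴/12 = 3.684×10^7 mm⁴
I = 3.684×10^7 mm⁴ = 3.684×10^-5 m⁴
Effective length L_e = K·L = 1 × 7.74 = 7.740 m
P_cr = π²EI / L_e² = π² × 118×10⁹ × 3.684×10^-5 / 7.740² = 7.161×10^5 N

P_cr ≈ 716 kN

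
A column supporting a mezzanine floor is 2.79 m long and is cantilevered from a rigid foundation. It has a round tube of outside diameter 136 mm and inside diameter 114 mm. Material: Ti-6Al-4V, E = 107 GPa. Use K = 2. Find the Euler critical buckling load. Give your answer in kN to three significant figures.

P_cr ≈ 288 kN

d_o = 136 mm, d_i = 114 mm
I = π(d_o⁴ − d_i⁴)/64 = π(136⁴ − 114.0⁴)/64 = 8.502×10^6 mm⁴
I = 8.502×10^6 mm⁴ = 8.502×10^-6 m⁴
Effective length L_e = K·L = 2 × 2.79 = 5.580 m
P_cr = π²EI / L_e² = π² × 107×10⁹ × 8.502×10^-6 / 5.580² = 2.884×10^5 N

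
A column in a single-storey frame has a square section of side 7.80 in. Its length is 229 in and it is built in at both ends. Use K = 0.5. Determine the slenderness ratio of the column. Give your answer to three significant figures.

λ ≈ 50.9

I = a⁴/12 = 7.80⁴/12 = 308.5 in⁴
A = 60.84 in²;  r_min = √(I/A) = √(308.5/60.84) = 2.252 in
L_e = K·L = 0.5 × 229 = 114.5 in
λ = L_e / r_min = 114.50 / 2.252 = 50.9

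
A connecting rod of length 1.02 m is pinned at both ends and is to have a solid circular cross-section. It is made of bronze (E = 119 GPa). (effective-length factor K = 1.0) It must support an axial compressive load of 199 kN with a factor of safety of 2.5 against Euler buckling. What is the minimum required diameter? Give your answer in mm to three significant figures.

Required P_cr = n·P = 2.5 × 199 = 497.5 kN
L_e = K·L = 1 × 1.02 = 1.020 m
Required I = P_cr·L_e²/(π²E) = 4.975×10^5 × 1.020² / (π² × 1.19×10^11) = 4.407×10^-7 m⁴
I_req = 4.407×10^5 mm⁴
Solid circle: I = πd⁴/64  ⇒  d = (64I/π)^(1/4) = (64×4.407×10^5/π)^(1/4) = 54.7 mm

d ≈ 54.7 mm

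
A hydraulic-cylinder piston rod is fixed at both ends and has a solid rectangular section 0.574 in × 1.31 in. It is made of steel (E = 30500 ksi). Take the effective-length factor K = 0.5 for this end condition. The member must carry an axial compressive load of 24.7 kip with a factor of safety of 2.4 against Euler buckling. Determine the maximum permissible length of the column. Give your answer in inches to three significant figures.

Buckling occurs about the weak axis: I_min = h·b³/12 with b = 0.574 in (the shorter side).
I_min = 1.31×0.574³/12 = 2.065×10^-2 in⁴
Required critical load P_cr = n·P = 2.4 × 24.7 = 59.28 kip = 5.928×10^4 lb
From P_cr = π²EI/(K·L)²:  L = (1/K)·√(π²EI/P_cr) = (1/0.5)·√(π²×3.05×10^7×2.065×10^-2/5.928×10^4)
L = 20.5 in

L_max ≈ 20.5 in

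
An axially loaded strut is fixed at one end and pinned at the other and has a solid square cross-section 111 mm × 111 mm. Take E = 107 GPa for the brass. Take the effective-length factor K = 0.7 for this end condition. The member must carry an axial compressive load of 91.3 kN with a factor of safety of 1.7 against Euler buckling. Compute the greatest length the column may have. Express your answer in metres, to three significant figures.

I = a⁴/12 = 111⁴/12 = 1.265×10^7 mm⁴
I = 1.265×10^-5 m⁴
Required critical load P_cr = n·P = 1.7 × 91.3 = 155.2 kN = 1.552×10^5 N
From P_cr = π²EI/(K·L)²:  L = (1/K)·√(π²EI/P_cr) = (1/0.7)·√(π²×1.07×10^11×1.265×10^-5/1.552×10^5)
L = 13.3 m

L_max ≈ 13.3 m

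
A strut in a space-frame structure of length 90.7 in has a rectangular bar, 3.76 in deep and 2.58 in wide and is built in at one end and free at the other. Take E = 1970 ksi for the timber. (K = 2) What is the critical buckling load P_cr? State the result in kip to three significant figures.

Buckling occurs about the weak axis: I_min = h·b³/12 with b = 2.58 in (the shorter side).
I_min = 3.76×2.58³/12 = 5.381 in⁴
Effective length L_e = K·L = 2 × 90.7 = 181.4 in
P_cr = π²EI / L_e² = π² × 1970×10³ × 5.381 / 181.4² = 3.179×10^3 lb

P_cr ≈ 3.18 kip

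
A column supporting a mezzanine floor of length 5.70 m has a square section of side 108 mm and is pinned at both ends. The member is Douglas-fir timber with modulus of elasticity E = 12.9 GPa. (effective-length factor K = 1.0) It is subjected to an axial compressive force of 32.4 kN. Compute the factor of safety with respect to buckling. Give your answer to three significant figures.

n ≈ 1.37

I = a⁴/12 = 108⁴/12 = 1.134×10^7 mm⁴
I = 1.134×10^7 mm⁴ = 1.134×10^-5 m⁴
Effective length L_e = K·L = 1 × 5.70 = 5.700 m
P_cr = π²EI / L_e² = π² × 12.9×10⁹ × 1.134×10^-5 / 5.700² = 4.443×10^4 N
Factor of safety n = P_cr / P = 44.428 / 32.4 = 1.37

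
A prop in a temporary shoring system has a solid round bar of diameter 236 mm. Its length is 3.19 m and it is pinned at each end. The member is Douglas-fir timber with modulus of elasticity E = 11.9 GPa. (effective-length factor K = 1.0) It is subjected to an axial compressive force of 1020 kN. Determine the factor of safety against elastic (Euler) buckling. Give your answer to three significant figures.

I = πd⁴/64 = π×236⁴/64 = 1.523×10^8 mm⁴
I = 1.523×10^8 mm⁴ = 1.523×10^-4 m⁴
Effective length L_e = K·L = 1 × 3.19 = 3.190 m
P_cr = π²EI / L_e² = π² × 11.9×10⁹ × 1.523×10^-4 / 3.190² = 1.757×10^6 N
Factor of safety n = P_cr / P = 1757.5 / 1020 = 1.72

n ≈ 1.72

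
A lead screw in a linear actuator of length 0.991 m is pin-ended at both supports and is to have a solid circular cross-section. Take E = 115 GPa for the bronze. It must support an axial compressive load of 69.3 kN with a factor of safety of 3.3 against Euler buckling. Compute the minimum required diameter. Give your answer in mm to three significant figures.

d ≈ 44.8 mm

Required P_cr = n·P = 3.3 × 69.3 = 228.7 kN
L_e = K·L = 1 × 0.991 = 0.9910 m
Required I = P_cr·L_e²/(π²E) = 2.287×10^5 × 0.9910² / (π² × 1.15×10^11) = 1.979×10^-7 m⁴
I_req = 1.979×10^5 mm⁴
Solid circle: I = πd⁴/64  ⇒  d = (64I/π)^(1/4) = (64×1.979×10^5/π)^(1/4) = 44.8 mm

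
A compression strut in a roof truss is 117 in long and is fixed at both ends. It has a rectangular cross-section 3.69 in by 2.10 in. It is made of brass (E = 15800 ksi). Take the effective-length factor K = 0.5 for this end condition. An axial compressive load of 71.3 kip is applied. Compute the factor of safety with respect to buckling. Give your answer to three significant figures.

n ≈ 1.82

Buckling occurs about the weak axis: I_min = h·b³/12 with b = 2.10 in (the shorter side).
I_min = 3.69×2.10³/12 = 2.848 in⁴
Effective length L_e = K·L = 0.5 × 117 = 58.50 in
P_cr = π²EI / L_e² = π² × 15800×10³ × 2.848 / 58.50² = 1.298×10^5 lb
Factor of safety n = P_cr / P = 129.76 / 71.3 = 1.82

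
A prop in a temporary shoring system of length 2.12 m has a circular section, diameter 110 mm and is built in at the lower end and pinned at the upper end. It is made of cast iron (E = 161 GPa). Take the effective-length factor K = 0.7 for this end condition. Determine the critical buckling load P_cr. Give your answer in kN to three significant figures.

P_cr ≈ 5190 kN

I = πd⁴/64 = π×110⁴/64 = 7.187×10^6 mm⁴
I = 7.187×10^6 mm⁴ = 7.187×10^-6 m⁴
Effective length L_e = K·L = 0.7 × 2.12 = 1.484 m
P_cr = π²EI / L_e² = π² × 161×10⁹ × 7.187×10^-6 / 1.484² = 5.186×10^6 N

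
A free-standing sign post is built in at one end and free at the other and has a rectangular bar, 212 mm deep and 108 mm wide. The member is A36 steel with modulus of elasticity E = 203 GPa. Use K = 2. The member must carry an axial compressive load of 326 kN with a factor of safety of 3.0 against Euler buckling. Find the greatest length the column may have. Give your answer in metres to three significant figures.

Buckling occurs about the weak axis: I_min = h·b³/12 with b = 108 mm (the shorter side).
I_min = 212×108³/12 = 2.225×10^7 mm⁴
I = 2.225×10^-5 m⁴
Required critical load P_cr = n·P = 3.0 × 326 = 978.0 kN = 9.780×10^5 N
From P_cr = π²EI/(K·L)²:  L = (1/K)·√(π²EI/P_cr) = (1/2)·√(π²×2.03×10^11×2.225×10^-5/9.780×10^5)
L = 3.38 m

L_max ≈ 3.38 m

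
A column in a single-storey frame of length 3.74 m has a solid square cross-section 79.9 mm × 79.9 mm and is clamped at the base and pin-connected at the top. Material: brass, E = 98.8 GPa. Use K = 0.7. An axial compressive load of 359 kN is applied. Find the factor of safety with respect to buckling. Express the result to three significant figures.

n ≈ 1.35

I = a⁴/12 = 79.9⁴/12 = 3.396×10^6 mm⁴
I = 3.396×10^6 mm⁴ = 3.396×10^-6 m⁴
Effective length L_e = K·L = 0.7 × 3.74 = 2.618 m
P_cr = π²EI / L_e² = π² × 98.8×10⁹ × 3.396×10^-6 / 2.618² = 4.832×10^5 N
Factor of safety n = P_cr / P = 483.20 / 359 = 1.35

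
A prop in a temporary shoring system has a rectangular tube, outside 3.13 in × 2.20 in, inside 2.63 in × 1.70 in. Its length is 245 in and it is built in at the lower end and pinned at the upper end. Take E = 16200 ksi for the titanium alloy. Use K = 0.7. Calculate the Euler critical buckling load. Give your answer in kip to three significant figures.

Weak-axis I_min = (h_o·b_o³ − h_i·b_i³)/12 with b_o = 2.20, b_i = 1.700 in (shorter outer/inner sides).
I_min = (3.13×2.20³ − 2.630×1.700³)/12 = 1.701 in⁴
Effective length L_e = K·L = 0.7 × 245 = 171.5 in
P_cr = π²EI / L_e² = π² × 16200×10³ × 1.701 / 171.5² = 9.245×10^3 lb

P_cr ≈ 9.24 kip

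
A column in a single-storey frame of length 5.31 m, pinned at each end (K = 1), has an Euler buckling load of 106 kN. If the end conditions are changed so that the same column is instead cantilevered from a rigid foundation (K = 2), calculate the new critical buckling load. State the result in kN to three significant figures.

P_cr ≈ 26.5 kN

P_cr ∝ 1/K², so P_cr,new = P_cr,old × (K_old/K_new)² = 106 × (1/2)²
= 106 × 0.2500 = 26.5 kN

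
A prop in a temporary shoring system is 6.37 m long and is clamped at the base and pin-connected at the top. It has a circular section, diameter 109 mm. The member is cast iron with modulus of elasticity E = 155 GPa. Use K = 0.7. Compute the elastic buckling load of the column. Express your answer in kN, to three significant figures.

P_cr ≈ 533 kN

I = πd⁴/64 = π×109⁴/64 = 6.929×10^6 mm⁴
I = 6.929×10^6 mm⁴ = 6.929×10^-6 m⁴
Effective length L_e = K·L = 0.7 × 6.37 = 4.459 m
P_cr = π²EI / L_e² = π² × 155×10⁹ × 6.929×10^-6 / 4.459² = 5.331×10^5 N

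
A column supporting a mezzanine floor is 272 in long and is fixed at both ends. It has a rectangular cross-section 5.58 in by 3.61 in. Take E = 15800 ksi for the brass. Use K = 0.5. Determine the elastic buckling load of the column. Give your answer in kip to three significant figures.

P_cr ≈ 184 kip

Buckling occurs about the weak axis: I_min = h·b³/12 with b = 3.61 in (the shorter side).
I_min = 5.58×3.61³/12 = 21.88 in⁴
Effective length L_e = K·L = 0.5 × 272 = 136.0 in
P_cr = π²EI / L_e² = π² × 15800×10³ × 21.88 / 136.0² = 1.844×10^5 lb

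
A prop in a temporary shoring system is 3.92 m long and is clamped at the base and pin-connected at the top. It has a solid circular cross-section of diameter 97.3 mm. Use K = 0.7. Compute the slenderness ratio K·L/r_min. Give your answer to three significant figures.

I = πd⁴/64 = π×97.3⁴/64 = 4.400×10^6 mm⁴
A = 7.436×10^3 mm²;  r_min = √(I/A) = √(4.400×10^6/7.436×10^3) = 24.32 mm
L_e = K·L = 0.7 × 3.92 m = 2.744 m = 2744.0 mm
λ = L_e / r_min = 2744.0 / 24.32 = 113

λ ≈ 113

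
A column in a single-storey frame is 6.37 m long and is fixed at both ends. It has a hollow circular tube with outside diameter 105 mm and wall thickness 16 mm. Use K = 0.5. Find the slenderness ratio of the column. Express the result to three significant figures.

Inner diameter d_i = 105 − 2×16 = 73.00 mm
I = π(d_o⁴ − d_i⁴)/64 = π(105⁴ − 73.00⁴)/64 = 4.573×10^6 mm⁴
A = 4.474×10^3 mm²;  r_min = √(I/A) = √(4.573×10^6/4.474×10^3) = 31.97 mm
L_e = K·L = 0.5 × 6.37 m = 3.185 m = 3185.0 mm
λ = L_e / r_min = 3185.0 / 31.97 = 99.6

λ ≈ 99.6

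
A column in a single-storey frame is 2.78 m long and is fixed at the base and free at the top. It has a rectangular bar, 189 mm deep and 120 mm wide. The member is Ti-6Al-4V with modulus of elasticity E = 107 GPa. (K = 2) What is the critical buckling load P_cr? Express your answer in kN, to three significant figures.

Buckling occurs about the weak axis: I_min = h·b³/12 with b = 120 mm (the shorter side).
I_min = 189×120³/12 = 2.722×10^7 mm⁴
I = 2.722×10^7 mm⁴ = 2.722×10^-5 m⁴
Effective length L_e = K·L = 2 × 2.78 = 5.560 m
P_cr = π²EI / L_e² = π² × 107×10⁹ × 2.722×10^-5 / 5.560² = 9.297×10^5 N

P_cr ≈ 930 kN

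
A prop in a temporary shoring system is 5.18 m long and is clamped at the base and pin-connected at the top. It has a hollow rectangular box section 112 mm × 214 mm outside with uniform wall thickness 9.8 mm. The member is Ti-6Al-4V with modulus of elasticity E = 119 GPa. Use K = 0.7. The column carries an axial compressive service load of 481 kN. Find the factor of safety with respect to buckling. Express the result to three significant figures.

n ≈ 2.28

Inner dimensions: h_i = 214 − 2×9.8 = 194.4 mm, b_i = 112 − 2×9.8 = 92.40 mm
Weak-axis I_min = (h_o·b_o³ − h_i·b_i³)/12 with b_o = 112, b_i = 92.40 mm (shorter outer/inner sides).
I_min = (214×112³ − 194.4×92.40³)/12 = 1.227×10^7 mm⁴
I = 1.227×10^7 mm⁴ = 1.227×10^-5 m⁴
Effective length L_e = K·L = 0.7 × 5.18 = 3.626 m
P_cr = π²EI / L_e² = π² × 119×10⁹ × 1.227×10^-5 / 3.626² = 1.096×10^6 N
Factor of safety n = P_cr / P = 1096.5 / 481 = 2.28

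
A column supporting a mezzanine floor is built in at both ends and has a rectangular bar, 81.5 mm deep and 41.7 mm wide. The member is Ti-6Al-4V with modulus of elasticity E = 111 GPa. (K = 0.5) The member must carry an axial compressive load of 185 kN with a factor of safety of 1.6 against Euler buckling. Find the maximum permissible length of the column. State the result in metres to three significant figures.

Buckling occurs about the weak axis: I_min = h·b³/12 with b = 41.7 mm (the shorter side).
I_min = 81.5×41.7³/12 = 4.925×10^5 mm⁴
I = 4.925×10^-7 m⁴
Required critical load P_cr = n·P = 1.6 × 185 = 296.0 kN = 2.960×10^5 N
From P_cr = π²EI/(K·L)²:  L = (1/K)·√(π²EI/P_cr) = (1/0.5)·√(π²×1.11×10^11×4.925×10^-7/2.960×10^5)
L = 2.70 m

L_max ≈ 2.70 m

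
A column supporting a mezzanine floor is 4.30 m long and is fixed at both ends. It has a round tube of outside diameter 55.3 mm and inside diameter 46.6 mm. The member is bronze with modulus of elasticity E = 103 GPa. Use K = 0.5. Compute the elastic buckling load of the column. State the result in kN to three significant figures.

P_cr ≈ 50.0 kN

d_o = 55.3 mm, d_i = 46.6 mm
I = π(d_o⁴ − d_i⁴)/64 = π(55.3⁴ − 46.60⁴)/64 = 2.276×10^5 mm⁴
I = 2.276×10^5 mm⁴ = 2.276×10^-7 m⁴
Effective length L_e = K·L = 0.5 × 4.30 = 2.150 m
P_cr = π²EI / L_e² = π² × 103×10⁹ × 2.276×10^-7 / 2.150² = 5.005×10^4 N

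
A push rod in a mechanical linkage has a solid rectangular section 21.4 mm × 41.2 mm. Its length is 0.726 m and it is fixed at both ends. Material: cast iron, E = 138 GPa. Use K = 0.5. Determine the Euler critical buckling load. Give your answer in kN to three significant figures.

Buckling occurs about the weak axis: I_min = h·b³/12 with b = 21.4 mm (the shorter side).
I_min = 41.2×21.4³/12 = 3.365×10^4 mm⁴
I = 3.365×10^4 mm⁴ = 3.365×10^-8 m⁴
Effective length L_e = K·L = 0.5 × 0.726 = 0.3630 m
P_cr = π²EI / L_e² = π² × 138×10⁹ × 3.365×10^-8 / 0.3630² = 3.478×10^5 N

P_cr ≈ 348 kN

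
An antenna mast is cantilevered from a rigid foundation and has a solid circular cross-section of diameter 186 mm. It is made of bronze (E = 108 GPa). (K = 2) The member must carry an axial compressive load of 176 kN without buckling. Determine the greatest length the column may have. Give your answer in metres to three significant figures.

L_max ≈ 9.43 m

I = πd⁴/64 = π×186⁴/64 = 5.875×10^7 mm⁴
I = 5.875×10^-5 m⁴
At the buckling limit P_cr = P = 1.760×10^5 N
From P_cr = π²EI/(K·L)²:  L = (1/K)·√(π²EI/P_cr) = (1/2)·√(π²×1.08×10^11×5.875×10^-5/1.760×10^5)
L = 9.43 m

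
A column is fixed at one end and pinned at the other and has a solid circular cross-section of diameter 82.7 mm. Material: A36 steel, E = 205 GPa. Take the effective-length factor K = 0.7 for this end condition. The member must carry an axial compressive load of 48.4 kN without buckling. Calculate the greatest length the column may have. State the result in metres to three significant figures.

I = πd⁴/64 = π×82.7⁴/64 = 2.296×10^6 mm⁴
I = 2.296×10^-6 m⁴
At the buckling limit P_cr = P = 4.840×10^4 N
From P_cr = π²EI/(K·L)²:  L = (1/K)·√(π²EI/P_cr) = (1/0.7)·√(π²×2.05×10^11×2.296×10^-6/4.840×10^4)
L = 14.0 m

L_max ≈ 14.0 m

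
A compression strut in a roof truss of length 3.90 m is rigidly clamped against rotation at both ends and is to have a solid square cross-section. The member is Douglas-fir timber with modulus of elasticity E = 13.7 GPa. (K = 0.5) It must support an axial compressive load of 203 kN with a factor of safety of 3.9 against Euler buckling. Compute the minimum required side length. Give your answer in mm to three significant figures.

a ≈ 128 mm

Required P_cr = n·P = 3.9 × 203 = 791.7 kN
L_e = K·L = 0.5 × 3.90 = 1.950 m
Required I = P_cr·L_e²/(π²E) = 7.917×10^5 × 1.950² / (π² × 1.37×10^10) = 2.226×10^-5 m⁴
I_req = 2.226×10^7 mm⁴
Solid square: I = a⁴/12  ⇒  a = (12I)^(1/4) = (12×2.226×10^7)^(1/4) = 128 mm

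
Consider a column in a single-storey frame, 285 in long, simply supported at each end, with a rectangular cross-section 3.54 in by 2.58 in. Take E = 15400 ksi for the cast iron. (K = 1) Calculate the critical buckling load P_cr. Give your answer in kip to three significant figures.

Buckling occurs about the weak axis: I_min = h·b³/12 with b = 2.58 in (the shorter side).
I_min = 3.54×2.58³/12 = 5.066 in⁴
Effective length L_e = K·L = 1 × 285 = 285.0 in
P_cr = π²EI / L_e² = π² × 15400×10³ × 5.066 / 285.0² = 9.480×10^3 lb

P_cr ≈ 9.48 kip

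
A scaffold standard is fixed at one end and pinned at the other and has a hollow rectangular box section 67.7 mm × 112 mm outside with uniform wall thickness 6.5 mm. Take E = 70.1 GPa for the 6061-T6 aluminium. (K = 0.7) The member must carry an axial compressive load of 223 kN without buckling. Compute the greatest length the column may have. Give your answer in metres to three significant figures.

Inner dimensions: h_i = 112 − 2×6.5 = 99.00 mm, b_i = 67.7 − 2×6.5 = 54.70 mm
Weak-axis I_min = (h_o·b_o³ − h_i·b_i³)/12 with b_o = 67.7, b_i = 54.70 mm (shorter outer/inner sides).
I_min = (112×67.7³ − 99.00×54.70³)/12 = 1.546×10^6 mm⁴
I = 1.546×10^-6 m⁴
At the buckling limit P_cr = P = 2.230×10^5 N
From P_cr = π²EI/(K·L)²:  L = (1/K)·√(π²EI/P_cr) = (1/0.7)·√(π²×7.01×10^10×1.546×10^-6/2.230×10^5)
L = 3.13 m

L_max ≈ 3.13 m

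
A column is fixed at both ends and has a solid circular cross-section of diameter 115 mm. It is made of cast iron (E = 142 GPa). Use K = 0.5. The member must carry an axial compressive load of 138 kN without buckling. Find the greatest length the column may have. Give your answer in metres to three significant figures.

L_max ≈ 18.7 m

I = πd⁴/64 = π×115⁴/64 = 8.585×10^6 mm⁴
I = 8.585×10^-6 m⁴
At the buckling limit P_cr = P = 1.380×10^5 N
From P_cr = π²EI/(K·L)²:  L = (1/K)·√(π²EI/P_cr) = (1/0.5)·√(π²×1.42×10^11×8.585×10^-6/1.380×10^5)
L = 18.7 m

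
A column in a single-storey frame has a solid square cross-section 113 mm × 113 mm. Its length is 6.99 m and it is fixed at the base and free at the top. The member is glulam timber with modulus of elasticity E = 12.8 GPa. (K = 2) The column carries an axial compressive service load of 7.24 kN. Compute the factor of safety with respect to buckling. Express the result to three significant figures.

I = a⁴/12 = 113⁴/12 = 1.359×10^7 mm⁴
I = 1.359×10^7 mm⁴ = 1.359×10^-5 m⁴
Effective length L_e = K·L = 2 × 6.99 = 13.98 m
P_cr = π²EI / L_e² = π² × 12.8×10⁹ × 1.359×10^-5 / 13.98² = 8.783×10^3 N
Factor of safety n = P_cr / P = 8.7827 / 7.24 = 1.21

n ≈ 1.21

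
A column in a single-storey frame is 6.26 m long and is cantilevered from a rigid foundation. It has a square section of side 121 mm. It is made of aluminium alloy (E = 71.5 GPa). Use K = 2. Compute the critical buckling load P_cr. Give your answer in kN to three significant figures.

P_cr ≈ 80.4 kN

I = a⁴/12 = 121⁴/12 = 1.786×10^7 mm⁴
I = 1.786×10^7 mm⁴ = 1.786×10^-5 m⁴
Effective length L_e = K·L = 2 × 6.26 = 12.52 m
P_cr = π²EI / L_e² = π² × 71.5×10⁹ × 1.786×10^-5 / 12.52² = 8.042×10^4 N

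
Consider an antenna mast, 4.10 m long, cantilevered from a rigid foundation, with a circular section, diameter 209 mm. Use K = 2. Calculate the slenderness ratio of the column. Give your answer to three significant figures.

I = πd⁴/64 = π×209⁴/64 = 9.366×10^7 mm⁴
A = 3.431×10^4 mm²;  r_min = √(I/A) = √(9.366×10^7/3.431×10^4) = 52.25 mm
L_e = K·L = 2 × 4.10 m = 8.200 m = 8200.0 mm
λ = L_e / r_min = 8200.0 / 52.25 = 157

λ ≈ 157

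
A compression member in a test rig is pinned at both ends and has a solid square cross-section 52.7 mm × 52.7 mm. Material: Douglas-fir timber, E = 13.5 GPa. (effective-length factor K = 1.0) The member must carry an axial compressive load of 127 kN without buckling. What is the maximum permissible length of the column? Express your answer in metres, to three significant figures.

I = a⁴/12 = 52.7⁴/12 = 6.428×10^5 mm⁴
I = 6.428×10^-7 m⁴
At the buckling limit P_cr = P = 1.270×10^5 N
From P_cr = π²EI/(K·L)²:  L = (1/K)·√(π²EI/P_cr) = (1/1)·√(π²×1.35×10^10×6.428×10^-7/1.270×10^5)
L = 0.821 m

L_max ≈ 0.821 m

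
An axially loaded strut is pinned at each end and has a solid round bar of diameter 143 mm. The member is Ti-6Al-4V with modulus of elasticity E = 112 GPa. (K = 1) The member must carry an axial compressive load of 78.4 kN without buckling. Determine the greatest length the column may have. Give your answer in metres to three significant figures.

L_max ≈ 17.0 m

I = πd⁴/64 = π×143⁴/64 = 2.053×10^7 mm⁴
I = 2.053×10^-5 m⁴
At the buckling limit P_cr = P = 7.840×10^4 N
From P_cr = π²EI/(K·L)²:  L = (1/K)·√(π²EI/P_cr) = (1/1)·√(π²×1.12×10^11×2.053×10^-5/7.840×10^4)
L = 17.0 m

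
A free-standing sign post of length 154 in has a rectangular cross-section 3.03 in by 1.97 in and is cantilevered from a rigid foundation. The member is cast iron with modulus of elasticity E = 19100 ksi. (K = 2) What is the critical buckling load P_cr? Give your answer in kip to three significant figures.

P_cr ≈ 3.84 kip

Buckling occurs about the weak axis: I_min = h·b³/12 with b = 1.97 in (the shorter side).
I_min = 3.03×1.97³/12 = 1.930 in⁴
Effective length L_e = K·L = 2 × 154 = 308.0 in
P_cr = π²EI / L_e² = π² × 19100×10³ × 1.930 / 308.0² = 3.836×10^3 lb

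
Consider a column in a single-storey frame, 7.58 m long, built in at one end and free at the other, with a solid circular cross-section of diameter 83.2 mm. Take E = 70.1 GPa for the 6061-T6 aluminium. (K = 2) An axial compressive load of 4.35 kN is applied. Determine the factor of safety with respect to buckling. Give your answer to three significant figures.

n ≈ 1.63

I = πd⁴/64 = π×83.2⁴/64 = 2.352×10^6 mm⁴
I = 2.352×10^6 mm⁴ = 2.352×10^-6 m⁴
Effective length L_e = K·L = 2 × 7.58 = 15.16 m
P_cr = π²EI / L_e² = π² × 70.1×10⁹ × 2.352×10^-6 / 15.16² = 7.081×10^3 N
Factor of safety n = P_cr / P = 7.0808 / 4.35 = 1.63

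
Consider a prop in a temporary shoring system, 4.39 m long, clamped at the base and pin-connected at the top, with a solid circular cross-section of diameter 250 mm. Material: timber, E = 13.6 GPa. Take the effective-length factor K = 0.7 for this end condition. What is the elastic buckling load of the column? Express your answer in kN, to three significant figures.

I = πd⁴/64 = π×250⁴/64 = 1.917×10^8 mm⁴
I = 1.917×10^8 mm⁴ = 1.917×10^-4 m⁴
Effective length L_e = K·L = 0.7 × 4.39 = 3.073 m
P_cr = π²EI / L_e² = π² × 13.6×10⁹ × 1.917×10^-4 / 3.073² = 2.725×10^6 N

P_cr ≈ 2730 kN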